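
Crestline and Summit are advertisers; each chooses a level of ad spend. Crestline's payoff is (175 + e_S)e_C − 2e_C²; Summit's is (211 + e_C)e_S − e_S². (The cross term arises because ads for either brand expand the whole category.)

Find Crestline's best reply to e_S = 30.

51.25

Expanding Crestline's payoff: 175e_C + e_Se_C − 2e_C².
∂π/∂e_C = 175 + e_S − 4e_C = 0, so e_C = 43.75 + 0.25e_S.
At e_S = 30: e_C = 43.75 + 0.25·30 = 51.25.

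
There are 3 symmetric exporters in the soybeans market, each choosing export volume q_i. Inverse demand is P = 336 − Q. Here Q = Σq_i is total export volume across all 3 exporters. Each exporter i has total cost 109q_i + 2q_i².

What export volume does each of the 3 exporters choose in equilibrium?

28.375

A representative exporter's profit is π_i = q_i(336 − Q) − 109q_i − 2q_i², with Q = q_i + Σ_{j≠i} q_j.
First-order condition: 227 − 6q_i − Σ_{j≠i} q_j = 0.
Imposing symmetry (q_j = q for all j) turns Σ_{j≠i} q_j into 2q, so 227 = 8q and q = 28.375.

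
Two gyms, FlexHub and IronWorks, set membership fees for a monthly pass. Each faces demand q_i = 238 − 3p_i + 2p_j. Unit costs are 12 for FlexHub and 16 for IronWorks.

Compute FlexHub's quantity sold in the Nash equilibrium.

FlexHub's profit: π = (p_{FlexHub} − 12)(238 − 3p_{FlexHub} + 2p_{IronWorks}).
∂π/∂p_{FlexHub} = 274 − 6p_{FlexHub} + 2p_{IronWorks} = 0 ⇒ p_{FlexHub} = 137/3 + (1/3)p_{IronWorks}.
Similarly p_{IronWorks} = 143/3 + (1/3)p_{FlexHub}.
Plugging p_{IronWorks} into FlexHub's best response: p_{FlexHub} = 137/3 + (1/3)(143/3 + (1/3)p_{FlexHub}) ⇒ (8/9)p_{FlexHub} = 554/9, so p_{FlexHub} = 69.25.
Then p_{IronWorks} = 143/3 + (1/3)·69.25 = 70.75.
q_{FlexHub} = 238 − 3·69.25 + 2·70.75 = 171.75.

171.75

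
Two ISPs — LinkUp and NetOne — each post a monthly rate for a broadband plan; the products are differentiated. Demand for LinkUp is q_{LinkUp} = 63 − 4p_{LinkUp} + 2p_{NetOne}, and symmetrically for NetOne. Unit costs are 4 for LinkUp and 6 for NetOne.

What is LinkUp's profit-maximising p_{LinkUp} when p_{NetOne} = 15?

13.625

LinkUp's profit: π = (p_{LinkUp} − 4)(63 − 4p_{LinkUp} + 2p_{NetOne}).
∂π/∂p_{LinkUp} = 79 − 8p_{LinkUp} + 2p_{NetOne} = 0 ⇒ p_{LinkUp} = 9.875 + 0.25p_{NetOne}.
At p_{NetOne} = 15: p_{LinkUp} = 9.875 + 0.25·15 = 13.625.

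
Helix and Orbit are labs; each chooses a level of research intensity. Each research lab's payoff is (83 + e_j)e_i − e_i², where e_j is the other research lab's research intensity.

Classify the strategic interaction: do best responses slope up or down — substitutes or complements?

strategic complements

Helix's payoff is (83 + e_O)e_H − e_H².
∂π/∂e_H = 83 + e_O − 2e_H = 0, so e_H = 41.5 + 0.5e_O.
The best-response slope de_H/de_O = 0.5 > 0: the reaction function is upward-sloping, so the choices are strategic complements.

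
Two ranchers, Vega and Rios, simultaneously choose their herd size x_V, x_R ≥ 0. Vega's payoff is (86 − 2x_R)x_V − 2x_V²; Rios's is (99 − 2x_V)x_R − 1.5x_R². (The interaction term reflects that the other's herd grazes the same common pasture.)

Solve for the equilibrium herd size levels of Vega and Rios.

Expanding Vega's payoff: 86x_V − 2x_Rx_V − 2x_V².
∂π/∂x_V = 86 − 2x_R − 4x_V = 0, so x_V = 21.5 − 0.5x_R.
Likewise for Rios: x_R = 33 − (2/3)x_V.
Solving the two reaction functions simultaneously: (1 − (−0.5)(−2/3))x_V = 21.5 − 0.5·33, so (2/3)x_V = 5 and x_V = 7.5.
Then x_R = 33 − (2/3)·7.5 = 28.

7.5, 28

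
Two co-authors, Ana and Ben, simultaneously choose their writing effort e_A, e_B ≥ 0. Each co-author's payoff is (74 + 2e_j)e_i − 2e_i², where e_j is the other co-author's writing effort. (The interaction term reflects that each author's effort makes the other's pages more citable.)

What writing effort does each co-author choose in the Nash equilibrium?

37

Ana's payoff is (74 + 2e_B)e_A − 2e_A².
∂π/∂e_A = 74 + 2e_B − 4e_A = 0, so e_A = 18.5 + 0.5e_B.
Setting e_A = e_B in the reaction function: e_A = 18.5 + 0.5e_A, so e_A = 18.5 / 0.5 = 37.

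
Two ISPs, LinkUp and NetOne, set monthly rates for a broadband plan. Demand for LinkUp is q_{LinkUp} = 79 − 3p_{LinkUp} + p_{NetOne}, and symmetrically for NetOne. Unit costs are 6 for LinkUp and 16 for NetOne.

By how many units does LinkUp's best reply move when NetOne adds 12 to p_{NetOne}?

LinkUp's profit: π = (p_{LinkUp} − 6)(79 − 3p_{LinkUp} + p_{NetOne}).
∂π/∂p_{LinkUp} = 97 − 6p_{LinkUp} + p_{NetOne} = 0 ⇒ p_{LinkUp} = 97/6 + (1/6)p_{NetOne}.
The reaction-function slope is 1/6, so a 12-unit rise in p_{NetOne} moves p_{LinkUp} by 1/6 × 12 = 2. LinkUp's best response rises — the actions are strategic complements.

2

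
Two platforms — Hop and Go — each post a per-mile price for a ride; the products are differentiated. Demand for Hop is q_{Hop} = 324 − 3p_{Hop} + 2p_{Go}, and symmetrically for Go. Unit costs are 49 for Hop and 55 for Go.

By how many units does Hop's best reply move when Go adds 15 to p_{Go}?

5

Hop's profit: π = (p_{Hop} − 49)(324 − 3p_{Hop} + 2p_{Go}).
∂π/∂p_{Hop} = 471 − 6p_{Hop} + 2p_{Go} = 0 ⇒ p_{Hop} = 78.5 + (1/3)p_{Go}.
The reaction-function slope is 1/3, so a 15-unit rise in p_{Go} moves p_{Hop} by 1/3 × 15 = 5. Hop's best response rises — the actions are strategic complements.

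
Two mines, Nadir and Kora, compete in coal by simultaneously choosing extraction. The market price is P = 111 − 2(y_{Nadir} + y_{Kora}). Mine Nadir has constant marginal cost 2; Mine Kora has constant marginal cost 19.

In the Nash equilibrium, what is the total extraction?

Mine Nadir's profit: π = y_{Nadir}(111 − 2(y_{Nadir} + y_{Kora})) − 2y_{Nadir}.
∂π/∂y_{Nadir} = 109 − 4y_{Nadir} − 2y_{Kora} = 0, so y_{Nadir} = 27.25 − 0.5y_{Kora}.
By the same steps for Kora: y_{Kora} = 23 − 0.5y_{Nadir}.
Solving the two reaction functions simultaneously: (1 − (−0.5)(−0.5))y_{Nadir} = 27.25 − 0.5·23, so 0.75y_{Nadir} = 15.75 and y_{Nadir} = 21.
Then y_{Kora} = 23 − 0.5·21 = 12.5.
Total extraction: 21 + 12.5 = 33.5.

33.5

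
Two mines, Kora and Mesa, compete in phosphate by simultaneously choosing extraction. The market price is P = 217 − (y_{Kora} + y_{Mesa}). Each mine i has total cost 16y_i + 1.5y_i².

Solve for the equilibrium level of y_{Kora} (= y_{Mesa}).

Mine Kora's profit: π = y_{Kora}(217 − (y_{Kora} + y_{Mesa})) − 16y_{Kora} − 1.5y_{Kora}².
∂π/∂y_{Kora} = 201 − 5y_{Kora} − y_{Mesa} = 0, so y_{Kora} = 40.2 − 0.2y_{Mesa}.
By symmetry y_{Mesa} = y_{Kora}; substituting into the reaction function, 1.2y_{Kora} = 40.2 and y_{Kora} = 33.5.

33.5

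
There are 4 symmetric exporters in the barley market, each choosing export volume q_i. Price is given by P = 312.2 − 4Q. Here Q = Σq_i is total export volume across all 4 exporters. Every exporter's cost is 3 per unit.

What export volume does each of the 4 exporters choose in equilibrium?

A representative exporter's profit is π_i = q_i(312.2 − 4Q) − 3q_i, with Q = q_i + Σ_{j≠i} q_j.
First-order condition: 309.2 − 8q_i − 4Σ_{j≠i} q_j = 0.
In a symmetric equilibrium every exporter chooses the same q, so Σ_{j≠i} q_j = 3q. The condition becomes 309.2 − 20q = 0, giving q = 309.2/20 = 15.46.

15.46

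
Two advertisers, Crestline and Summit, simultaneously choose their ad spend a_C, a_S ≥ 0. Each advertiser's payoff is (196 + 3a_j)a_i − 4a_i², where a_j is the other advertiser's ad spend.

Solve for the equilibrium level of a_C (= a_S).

39.2

Crestline's payoff is (196 + 3a_S)a_C − 4a_C².
∂π/∂a_C = 196 + 3a_S − 8a_C = 0, so a_C = 24.5 + 0.375a_S.
By symmetry a_S = a_C; substituting into the reaction function, 0.625a_C = 24.5 and a_C = 39.2.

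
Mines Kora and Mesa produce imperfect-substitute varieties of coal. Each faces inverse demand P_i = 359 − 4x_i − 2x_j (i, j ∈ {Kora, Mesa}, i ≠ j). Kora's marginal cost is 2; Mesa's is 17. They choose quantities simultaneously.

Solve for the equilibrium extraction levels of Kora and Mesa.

36.2, 33.7

Mine Kora's profit: π = x_{Kora}(359 − 4x_{Kora} − 2x_{Mesa}) − 2x_{Kora}.
∂π/∂x_{Kora} = 357 − 8x_{Kora} − 2x_{Mesa} = 0 ⇒ x_{Kora} = 44.625 − 0.25x_{Mesa}.
Similarly x_{Mesa} = 42.75 − 0.25x_{Kora}.
Solving the two reaction functions simultaneously: (1 − (−0.25)(−0.25))x_{Kora} = 44.625 − 0.25·42.75, so 0.9375x_{Kora} = 33.9375 and x_{Kora} = 36.2.
Then x_{Mesa} = 42.75 − 0.25·36.2 = 33.7.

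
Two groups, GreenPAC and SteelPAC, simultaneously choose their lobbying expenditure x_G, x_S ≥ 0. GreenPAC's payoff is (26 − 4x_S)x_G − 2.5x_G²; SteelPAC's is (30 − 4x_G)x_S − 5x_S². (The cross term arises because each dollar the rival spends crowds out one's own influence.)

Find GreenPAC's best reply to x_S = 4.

2

Expanding GreenPAC's payoff: 26x_G − 4x_Sx_G − 2.5x_G².
∂π/∂x_G = 26 − 4x_S − 5x_G = 0, so x_G = 5.2 − 0.8x_S.
At x_S = 4: x_G = 5.2 − 0.8·4 = 2.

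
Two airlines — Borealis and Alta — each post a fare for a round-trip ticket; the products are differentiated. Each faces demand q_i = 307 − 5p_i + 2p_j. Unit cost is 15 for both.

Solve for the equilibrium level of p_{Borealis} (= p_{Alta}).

47.75

Borealis's profit: π = (p_{Borealis} − 15)(307 − 5p_{Borealis} + 2p_{Alta}).
∂π/∂p_{Borealis} = 382 − 10p_{Borealis} + 2p_{Alta} = 0 ⇒ p_{Borealis} = 38.2 + 0.2p_{Alta}.
By symmetry p_{Alta} = p_{Borealis}; substituting into the reaction function, 0.8p_{Borealis} = 38.2 and p_{Borealis} = 47.75.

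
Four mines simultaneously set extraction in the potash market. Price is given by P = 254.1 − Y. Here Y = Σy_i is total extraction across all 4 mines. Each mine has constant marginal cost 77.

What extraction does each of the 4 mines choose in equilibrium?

A representative mine's profit is π_i = y_i(254.1 − Y) − 77y_i, with Y = y_i + Σ_{j≠i} y_j.
First-order condition: 177.1 − 2y_i − Σ_{j≠i} y_j = 0.
Imposing symmetry (y_j = y for all j) turns Σ_{j≠i} y_j into 3y, so 177.1 = 5y and y = 35.42.

35.42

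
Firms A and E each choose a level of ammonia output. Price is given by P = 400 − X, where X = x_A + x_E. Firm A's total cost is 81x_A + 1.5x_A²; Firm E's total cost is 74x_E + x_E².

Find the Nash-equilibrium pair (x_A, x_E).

50, 69

Firm A's profit: π = x_A(400 − (x_A + x_E)) − 81x_A − 1.5x_A².
∂π/∂x_A = 319 − 5x_A − x_E = 0, so x_A = 63.8 − 0.2x_E.
For E: ∂π/∂x_E = 326 − 4x_E − x_A = 0 ⇒ x_E = 81.5 − 0.25x_A.
Substituting the second reaction function into the first: x_A = 63.8 − 0.2(81.5 − 0.25x_A), which gives 0.95x_A = 47.5 ⇒ x_A = 50.
Then x_E = 81.5 − 0.25·50 = 69.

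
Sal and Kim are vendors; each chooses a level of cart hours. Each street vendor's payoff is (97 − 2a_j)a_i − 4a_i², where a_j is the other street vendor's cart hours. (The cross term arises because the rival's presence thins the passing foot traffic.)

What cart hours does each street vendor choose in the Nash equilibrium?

Sal's payoff is (97 − 2a_K)a_S − 4a_S².
∂π/∂a_S = 97 − 2a_K − 8a_S = 0, so a_S = 12.125 − 0.25a_K.
Setting a_S = a_K in the reaction function: a_S = 12.125 − 0.25a_S, so a_S = 12.125 / 1.25 = 9.7.

9.7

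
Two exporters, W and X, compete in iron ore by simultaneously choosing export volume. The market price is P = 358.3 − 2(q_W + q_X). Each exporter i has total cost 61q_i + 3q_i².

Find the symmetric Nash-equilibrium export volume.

Exporter W's profit: π = q_W(358.3 − 2(q_W + q_X)) − 61q_W − 3q_W².
∂π/∂q_W = 297.3 − 10q_W − 2q_X = 0, so q_W = 29.73 − 0.2q_X.
The game is symmetric, so in equilibrium q_X = q_W: the reaction function gives 1.2q_W = 29.73, hence q_W = 24.775.

24.775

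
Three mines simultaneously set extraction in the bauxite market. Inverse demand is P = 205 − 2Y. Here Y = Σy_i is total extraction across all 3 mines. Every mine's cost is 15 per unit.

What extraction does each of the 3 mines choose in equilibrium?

23.75

A representative mine's profit is π_i = y_i(205 − 2Y) − 15y_i, with Y = y_i + Σ_{j≠i} y_j.
First-order condition: 190 − 4y_i − 2Σ_{j≠i} y_j = 0.
With identical mines, set every y_j = y: then 190 − 4y − 4y = 0, i.e. y = 190/8 = 23.75.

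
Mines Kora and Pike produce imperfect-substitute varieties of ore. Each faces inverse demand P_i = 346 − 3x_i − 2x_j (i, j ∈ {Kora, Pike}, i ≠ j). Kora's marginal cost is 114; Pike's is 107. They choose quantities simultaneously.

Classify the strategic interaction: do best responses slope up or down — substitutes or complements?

Mine Kora's profit: π = x_{Kora}(346 − 3x_{Kora} − 2x_{Pike}) − 114x_{Kora}.
∂π/∂x_{Kora} = 232 − 6x_{Kora} − 2x_{Pike} = 0 ⇒ x_{Kora} = 116/3 − (1/3)x_{Pike}.
The best-response slope dx_{Kora}/dx_{Pike} = −1/3 < 0: the reaction function is downward-sloping, so the choices are strategic substitutes.

strategic substitutes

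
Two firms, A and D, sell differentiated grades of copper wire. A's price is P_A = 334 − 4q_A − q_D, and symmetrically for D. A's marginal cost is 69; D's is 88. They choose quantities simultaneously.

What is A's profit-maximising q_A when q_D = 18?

30.875

Firm A's profit: π = q_A(334 − 4q_A − q_D) − 69q_A.
∂π/∂q_A = 265 − 8q_A − q_D = 0 ⇒ q_A = 33.125 − 0.125q_D.
At q_D = 18: q_A = 33.125 − 0.125·18 = 30.875.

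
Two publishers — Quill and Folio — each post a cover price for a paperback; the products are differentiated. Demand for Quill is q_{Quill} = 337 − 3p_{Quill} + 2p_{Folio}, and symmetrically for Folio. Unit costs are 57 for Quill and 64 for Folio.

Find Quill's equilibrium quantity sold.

213.9375

Quill's profit: π = (p_{Quill} − 57)(337 − 3p_{Quill} + 2p_{Folio}).
∂π/∂p_{Quill} = 508 − 6p_{Quill} + 2p_{Folio} = 0 ⇒ p_{Quill} = 254/3 + (1/3)p_{Folio}.
Similarly p_{Folio} = 529/6 + (1/3)p_{Quill}.
Solving the two reaction functions simultaneously: (1 − (1/3)(1/3))p_{Quill} = 254/3 + (1/3)·(529/6), so (8/9)p_{Quill} = 2053/18 and p_{Quill} = 128.3125.
Then p_{Folio} = 529/6 + (1/3)·128.3125 = 130.9375.
q_{Quill} = 337 − 3·128.3125 + 2·130.9375 = 213.9375.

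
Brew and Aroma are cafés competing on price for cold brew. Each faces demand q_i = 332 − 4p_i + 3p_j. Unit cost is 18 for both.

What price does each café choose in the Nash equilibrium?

80.8

Brew's profit: π = (p_{Brew} − 18)(332 − 4p_{Brew} + 3p_{Aroma}).
∂π/∂p_{Brew} = 404 − 8p_{Brew} + 3p_{Aroma} = 0 ⇒ p_{Brew} = 50.5 + 0.375p_{Aroma}.
By symmetry p_{Aroma} = p_{Brew}; substituting into the reaction function, 0.625p_{Brew} = 50.5 and p_{Brew} = 80.8.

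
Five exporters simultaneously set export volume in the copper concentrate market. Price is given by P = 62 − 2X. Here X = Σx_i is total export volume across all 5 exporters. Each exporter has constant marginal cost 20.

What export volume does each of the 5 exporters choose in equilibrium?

A representative exporter's profit is π_i = x_i(62 − 2X) − 20x_i, with X = x_i + Σ_{j≠i} x_j.
First-order condition: 42 − 4x_i − 2Σ_{j≠i} x_j = 0.
Imposing symmetry (x_j = x for all j) turns Σ_{j≠i} x_j into 4x, so 42 = 12x and x = 3.5.

3.5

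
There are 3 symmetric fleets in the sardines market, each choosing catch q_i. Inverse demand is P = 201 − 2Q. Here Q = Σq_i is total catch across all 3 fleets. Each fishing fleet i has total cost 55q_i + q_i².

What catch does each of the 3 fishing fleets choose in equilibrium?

14.6

A representative fishing fleet's profit is π_i = q_i(201 − 2Q) − 55q_i − q_i², with Q = q_i + Σ_{j≠i} q_j.
First-order condition: 146 − 6q_i − 2Σ_{j≠i} q_j = 0.
In a symmetric equilibrium every fishing fleet chooses the same q, so Σ_{j≠i} q_j = 2q. The condition becomes 146 − 10q = 0, giving q = 146/10 = 14.6.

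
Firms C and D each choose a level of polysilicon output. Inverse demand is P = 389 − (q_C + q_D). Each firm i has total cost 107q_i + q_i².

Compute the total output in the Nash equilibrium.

Firm C's profit: π = q_C(389 − (q_C + q_D)) − 107q_C − q_C².
∂π/∂q_C = 282 − 4q_C − q_D = 0, so q_C = 70.5 − 0.25q_D.
Setting q_C = q_D in the reaction function: q_C = 70.5 − 0.25q_C, so q_C = 70.5 / 1.25 = 56.4.
Total output: 56.4 + 56.4 = 112.8.

112.8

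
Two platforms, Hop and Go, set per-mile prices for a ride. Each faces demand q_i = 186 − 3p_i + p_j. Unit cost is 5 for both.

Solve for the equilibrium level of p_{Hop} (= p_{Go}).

40.2

Hop's profit: π = (p_{Hop} − 5)(186 − 3p_{Hop} + p_{Go}).
∂π/∂p_{Hop} = 201 − 6p_{Hop} + p_{Go} = 0 ⇒ p_{Hop} = 33.5 + (1/6)p_{Go}.
The game is symmetric, so in equilibrium p_{Go} = p_{Hop}: the reaction function gives (5/6)p_{Hop} = 33.5, hence p_{Hop} = 40.2.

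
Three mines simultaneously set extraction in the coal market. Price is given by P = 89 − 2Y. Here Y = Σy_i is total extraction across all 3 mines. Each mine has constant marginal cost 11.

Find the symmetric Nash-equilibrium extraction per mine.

A representative mine's profit is π_i = y_i(89 − 2Y) − 11y_i, with Y = y_i + Σ_{j≠i} y_j.
First-order condition: 78 − 4y_i − 2Σ_{j≠i} y_j = 0.
With identical mines, set every y_j = y: then 78 − 4y − 4y = 0, i.e. y = 78/8 = 9.75.

9.75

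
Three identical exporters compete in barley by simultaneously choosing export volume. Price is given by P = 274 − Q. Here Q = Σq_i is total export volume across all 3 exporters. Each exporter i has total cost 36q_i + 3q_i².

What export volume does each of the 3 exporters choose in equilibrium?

23.8

A representative exporter's profit is π_i = q_i(274 − Q) − 36q_i − 3q_i², with Q = q_i + Σ_{j≠i} q_j.
First-order condition: 238 − 8q_i − Σ_{j≠i} q_j = 0.
With identical exporters, set every q_j = q: then 238 − 8q − 2q = 0, i.e. q = 238/10 = 23.8.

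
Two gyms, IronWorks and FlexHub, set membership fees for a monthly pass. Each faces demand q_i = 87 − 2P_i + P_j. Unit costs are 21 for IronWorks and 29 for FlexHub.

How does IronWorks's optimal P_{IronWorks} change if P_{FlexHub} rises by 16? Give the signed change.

4

IronWorks's profit: π = (P_{IronWorks} − 21)(87 − 2P_{IronWorks} + P_{FlexHub}).
∂π/∂P_{IronWorks} = 129 − 4P_{IronWorks} + P_{FlexHub} = 0 ⇒ P_{IronWorks} = 32.25 + 0.25P_{FlexHub}.
The reaction-function slope is 0.25, so a 16-unit rise in P_{FlexHub} moves P_{IronWorks} by 0.25 × 16 = 4. IronWorks's best response rises — the actions are strategic complements.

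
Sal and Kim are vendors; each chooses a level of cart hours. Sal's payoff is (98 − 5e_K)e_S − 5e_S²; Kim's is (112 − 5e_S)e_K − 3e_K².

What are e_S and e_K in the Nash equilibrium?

Expanding Sal's payoff: 98e_S − 5e_Ke_S − 5e_S².
∂π/∂e_S = 98 − 5e_K − 10e_S = 0, so e_S = 9.8 − 0.5e_K.
Likewise for Kim: e_K = 56/3 − (5/6)e_S.
Plugging e_K into Sal's best response: e_S = 9.8 − 0.5(56/3 − (5/6)e_S) ⇒ (7/12)e_S = 7/15, so e_S = 0.8.
Then e_K = 56/3 − (5/6)·0.8 = 18.

0.8, 18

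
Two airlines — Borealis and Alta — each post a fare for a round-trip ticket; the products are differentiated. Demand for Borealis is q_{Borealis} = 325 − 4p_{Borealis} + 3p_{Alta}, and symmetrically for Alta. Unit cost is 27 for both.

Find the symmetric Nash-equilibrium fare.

Borealis's profit: π = (p_{Borealis} − 27)(325 − 4p_{Borealis} + 3p_{Alta}).
∂π/∂p_{Borealis} = 433 − 8p_{Borealis} + 3p_{Alta} = 0 ⇒ p_{Borealis} = 54.125 + 0.375p_{Alta}.
Setting p_{Borealis} = p_{Alta} in the reaction function: p_{Borealis} = 54.125 + 0.375p_{Borealis}, so p_{Borealis} = 54.125 / 0.625 = 86.6.

86.6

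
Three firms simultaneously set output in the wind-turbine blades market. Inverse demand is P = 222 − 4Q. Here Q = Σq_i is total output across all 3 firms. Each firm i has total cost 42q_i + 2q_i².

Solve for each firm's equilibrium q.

A representative firm's profit is π_i = q_i(222 − 4Q) − 42q_i − 2q_i², with Q = q_i + Σ_{j≠i} q_j.
First-order condition: 180 − 12q_i − 4Σ_{j≠i} q_j = 0.
In a symmetric equilibrium every firm chooses the same q, so Σ_{j≠i} q_j = 2q. The condition becomes 180 − 20q = 0, giving q = 180/20 = 9.

9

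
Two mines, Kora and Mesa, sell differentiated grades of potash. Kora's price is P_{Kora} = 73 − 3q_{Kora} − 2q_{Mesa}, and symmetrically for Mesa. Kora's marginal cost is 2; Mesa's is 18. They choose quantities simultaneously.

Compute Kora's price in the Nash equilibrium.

31.625

Mine Kora's profit: π = q_{Kora}(73 − 3q_{Kora} − 2q_{Mesa}) − 2q_{Kora}.
∂π/∂q_{Kora} = 71 − 6q_{Kora} − 2q_{Mesa} = 0 ⇒ q_{Kora} = 71/6 − (1/3)q_{Mesa}.
Similarly q_{Mesa} = 55/6 − (1/3)q_{Kora}.
Solving the two reaction functions simultaneously: (1 − (−1/3)(−1/3))q_{Kora} = 71/6 − (1/3)·(55/6), so (8/9)q_{Kora} = 79/9 and q_{Kora} = 9.875.
Then q_{Mesa} = 55/6 − (1/3)·9.875 = 5.875.
P_{Kora} = 73 − 3·9.875 − 2·5.875 = 31.625.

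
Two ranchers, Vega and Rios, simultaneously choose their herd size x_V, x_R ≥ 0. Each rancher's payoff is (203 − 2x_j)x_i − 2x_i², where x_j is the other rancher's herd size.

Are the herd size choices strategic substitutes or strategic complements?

strategic substitutes

Vega's payoff is (203 − 2x_R)x_V − 2x_V².
∂π/∂x_V = 203 − 2x_R − 4x_V = 0, so x_V = 50.75 − 0.5x_R.
The best-response slope dx_V/dx_R = −0.5 < 0: the reaction function is downward-sloping, so the choices are strategic substitutes.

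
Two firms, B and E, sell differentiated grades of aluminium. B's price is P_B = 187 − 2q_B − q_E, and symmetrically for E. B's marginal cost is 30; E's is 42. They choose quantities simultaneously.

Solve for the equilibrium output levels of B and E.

Firm B's profit: π = q_B(187 − 2q_B − q_E) − 30q_B.
∂π/∂q_B = 157 − 4q_B − q_E = 0 ⇒ q_B = 39.25 − 0.25q_E.
Similarly q_E = 36.25 − 0.25q_B.
Solving the two reaction functions simultaneously: (1 − (−0.25)(−0.25))q_B = 39.25 − 0.25·36.25, so 0.9375q_B = 30.1875 and q_B = 32.2.
Then q_E = 36.25 − 0.25·32.2 = 28.2.

32.2, 28.2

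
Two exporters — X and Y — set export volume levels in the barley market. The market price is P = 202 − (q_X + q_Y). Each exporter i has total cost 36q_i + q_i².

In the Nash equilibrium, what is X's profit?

2204.48

Exporter X's profit: π = q_X(202 − (q_X + q_Y)) − 36q_X − q_X².
∂π/∂q_X = 166 − 4q_X − q_Y = 0, so q_X = 41.5 − 0.25q_Y.
Setting q_X = q_Y in the reaction function: q_X = 41.5 − 0.25q_X, so q_X = 41.5 / 1.25 = 33.2.
Price P = 202 − 66.4 = 135.6.
X's profit: (135.6 − 36)·33.2 − (33.2)² = 2204.48.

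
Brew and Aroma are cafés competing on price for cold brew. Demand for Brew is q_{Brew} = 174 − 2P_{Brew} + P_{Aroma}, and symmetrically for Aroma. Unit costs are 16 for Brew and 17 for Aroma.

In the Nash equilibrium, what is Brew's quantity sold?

Brew's profit: π = (P_{Brew} − 16)(174 − 2P_{Brew} + P_{Aroma}).
∂π/∂P_{Brew} = 206 − 4P_{Brew} + P_{Aroma} = 0 ⇒ P_{Brew} = 51.5 + 0.25P_{Aroma}.
Similarly P_{Aroma} = 52 + 0.25P_{Brew}.
Plugging P_{Aroma} into Brew's best response: P_{Brew} = 51.5 + 0.25(52 + 0.25P_{Brew}) ⇒ 0.9375P_{Brew} = 64.5, so P_{Brew} = 68.8.
Then P_{Aroma} = 52 + 0.25·68.8 = 69.2.
q_{Brew} = 174 − 2·68.8 + 69.2 = 105.6.

105.6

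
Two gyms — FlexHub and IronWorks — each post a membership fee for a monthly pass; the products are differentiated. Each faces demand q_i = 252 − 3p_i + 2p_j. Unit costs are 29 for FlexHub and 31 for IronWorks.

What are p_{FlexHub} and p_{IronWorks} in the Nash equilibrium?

FlexHub's profit: π = (p_{FlexHub} − 29)(252 − 3p_{FlexHub} + 2p_{IronWorks}).
∂π/∂p_{FlexHub} = 339 − 6p_{FlexHub} + 2p_{IronWorks} = 0 ⇒ p_{FlexHub} = 56.5 + (1/3)p_{IronWorks}.
Similarly p_{IronWorks} = 57.5 + (1/3)p_{FlexHub}.
Solving the two reaction functions simultaneously: (1 − (1/3)(1/3))p_{FlexHub} = 56.5 + (1/3)·57.5, so (8/9)p_{FlexHub} = 227/3 and p_{FlexHub} = 85.125.
Then p_{IronWorks} = 57.5 + (1/3)·85.125 = 85.875.

85.125, 85.875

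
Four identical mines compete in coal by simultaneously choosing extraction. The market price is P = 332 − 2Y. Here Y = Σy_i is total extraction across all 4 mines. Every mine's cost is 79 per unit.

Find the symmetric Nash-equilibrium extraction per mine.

A representative mine's profit is π_i = y_i(332 − 2Y) − 79y_i, with Y = y_i + Σ_{j≠i} y_j.
First-order condition: 253 − 4y_i − 2Σ_{j≠i} y_j = 0.
With identical mines, set every y_j = y: then 253 − 4y − 6y = 0, i.e. y = 253/10 = 25.3.

25.3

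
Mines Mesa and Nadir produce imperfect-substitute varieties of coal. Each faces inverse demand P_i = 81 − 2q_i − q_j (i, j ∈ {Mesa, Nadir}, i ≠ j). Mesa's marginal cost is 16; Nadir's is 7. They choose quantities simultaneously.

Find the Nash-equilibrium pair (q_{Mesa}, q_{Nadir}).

12.4, 15.4

Mine Mesa's profit: π = q_{Mesa}(81 − 2q_{Mesa} − q_{Nadir}) − 16q_{Mesa}.
∂π/∂q_{Mesa} = 65 − 4q_{Mesa} − q_{Nadir} = 0 ⇒ q_{Mesa} = 16.25 − 0.25q_{Nadir}.
Similarly q_{Nadir} = 18.5 − 0.25q_{Mesa}.
Substituting the second reaction function into the first: q_{Mesa} = 16.25 − 0.25(18.5 − 0.25q_{Mesa}), which gives 0.9375q_{Mesa} = 11.625 ⇒ q_{Mesa} = 12.4.
Then q_{Nadir} = 18.5 − 0.25·12.4 = 15.4.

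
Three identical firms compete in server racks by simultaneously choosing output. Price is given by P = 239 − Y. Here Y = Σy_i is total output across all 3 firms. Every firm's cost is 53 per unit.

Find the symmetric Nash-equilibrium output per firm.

A representative firm's profit is π_i = y_i(239 − Y) − 53y_i, with Y = y_i + Σ_{j≠i} y_j.
First-order condition: 186 − 2y_i − Σ_{j≠i} y_j = 0.
Imposing symmetry (y_j = y for all j) turns Σ_{j≠i} y_j into 2y, so 186 = 4y and y = 46.5.

46.5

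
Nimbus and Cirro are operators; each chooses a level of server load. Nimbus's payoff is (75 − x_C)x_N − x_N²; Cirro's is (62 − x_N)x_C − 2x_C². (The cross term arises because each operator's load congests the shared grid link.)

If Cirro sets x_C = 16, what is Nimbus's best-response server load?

29.5

Expanding Nimbus's payoff: 75x_N − x_Cx_N − x_N².
∂π/∂x_N = 75 − x_C − 2x_N = 0, so x_N = 37.5 − 0.5x_C.
At x_C = 16: x_N = 37.5 − 0.5·16 = 29.5.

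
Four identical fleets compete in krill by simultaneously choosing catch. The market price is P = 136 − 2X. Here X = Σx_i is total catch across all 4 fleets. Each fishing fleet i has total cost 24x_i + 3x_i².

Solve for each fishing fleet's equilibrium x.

A representative fishing fleet's profit is π_i = x_i(136 − 2X) − 24x_i − 3x_i², with X = x_i + Σ_{j≠i} x_j.
First-order condition: 112 − 10x_i − 2Σ_{j≠i} x_j = 0.
In a symmetric equilibrium every fishing fleet chooses the same x, so Σ_{j≠i} x_j = 3x. The condition becomes 112 − 16x = 0, giving x = 112/16 = 7.

7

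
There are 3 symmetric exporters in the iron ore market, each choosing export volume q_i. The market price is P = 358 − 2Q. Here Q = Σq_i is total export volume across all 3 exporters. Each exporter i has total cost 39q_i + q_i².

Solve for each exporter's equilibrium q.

31.9

A representative exporter's profit is π_i = q_i(358 − 2Q) − 39q_i − q_i², with Q = q_i + Σ_{j≠i} q_j.
First-order condition: 319 − 6q_i − 2Σ_{j≠i} q_j = 0.
With identical exporters, set every q_j = q: then 319 − 6q − 4q = 0, i.e. q = 319/10 = 31.9.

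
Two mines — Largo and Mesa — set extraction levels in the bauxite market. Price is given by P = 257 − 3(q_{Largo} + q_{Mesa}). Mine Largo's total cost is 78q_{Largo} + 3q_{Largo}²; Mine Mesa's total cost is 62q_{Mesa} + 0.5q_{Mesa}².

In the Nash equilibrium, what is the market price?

158.16

Mine Largo's profit: π = q_{Largo}(257 − 3(q_{Largo} + q_{Mesa})) − 78q_{Largo} − 3q_{Largo}².
∂π/∂q_{Largo} = 179 − 12q_{Largo} − 3q_{Mesa} = 0, so q_{Largo} = 179/12 − 0.25q_{Mesa}.
For Mesa: ∂π/∂q_{Mesa} = 195 − 7q_{Mesa} − 3q_{Largo} = 0 ⇒ q_{Mesa} = 195/7 − (3/7)q_{Largo}.
Solving the two reaction functions simultaneously: (1 − (−0.25)(−3/7))q_{Largo} = 179/12 − 0.25·(195/7), so (25/28)q_{Largo} = 167/21 and q_{Largo} = 668/75.
Then q_{Mesa} = 195/7 − (3/7)·(668/75) = 24.04.
Equilibrium price: P = 257 − 3·(2471/75) = 158.16.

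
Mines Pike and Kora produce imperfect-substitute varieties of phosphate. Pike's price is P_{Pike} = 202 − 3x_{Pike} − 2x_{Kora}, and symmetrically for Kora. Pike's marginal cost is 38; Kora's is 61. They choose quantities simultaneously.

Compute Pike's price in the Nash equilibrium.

103.8125

Mine Pike's profit: π = x_{Pike}(202 − 3x_{Pike} − 2x_{Kora}) − 38x_{Pike}.
∂π/∂x_{Pike} = 164 − 6x_{Pike} − 2x_{Kora} = 0 ⇒ x_{Pike} = 82/3 − (1/3)x_{Kora}.
Similarly x_{Kora} = 23.5 − (1/3)x_{Pike}.
Substituting the second reaction function into the first: x_{Pike} = 82/3 − (1/3)(23.5 − (1/3)x_{Pike}), which gives (8/9)x_{Pike} = 19.5 ⇒ x_{Pike} = 21.9375.
Then x_{Kora} = 23.5 − (1/3)·21.9375 = 16.1875.
P_{Pike} = 202 − 3·21.9375 − 2·16.1875 = 103.8125.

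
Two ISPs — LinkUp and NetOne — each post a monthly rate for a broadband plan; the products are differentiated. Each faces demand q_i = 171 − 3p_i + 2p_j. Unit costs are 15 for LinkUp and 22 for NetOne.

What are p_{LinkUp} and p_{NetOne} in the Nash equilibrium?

55.3125, 57.9375

LinkUp's profit: π = (p_{LinkUp} − 15)(171 − 3p_{LinkUp} + 2p_{NetOne}).
∂π/∂p_{LinkUp} = 216 − 6p_{LinkUp} + 2p_{NetOne} = 0 ⇒ p_{LinkUp} = 36 + (1/3)p_{NetOne}.
Similarly p_{NetOne} = 39.5 + (1/3)p_{LinkUp}.
Plugging p_{NetOne} into LinkUp's best response: p_{LinkUp} = 36 + (1/3)(39.5 + (1/3)p_{LinkUp}) ⇒ (8/9)p_{LinkUp} = 295/6, so p_{LinkUp} = 55.3125.
Then p_{NetOne} = 39.5 + (1/3)·55.3125 = 57.9375.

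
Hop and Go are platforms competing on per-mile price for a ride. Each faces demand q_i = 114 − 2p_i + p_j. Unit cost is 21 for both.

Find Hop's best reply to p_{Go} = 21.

44.25

Hop's profit: π = (p_{Hop} − 21)(114 − 2p_{Hop} + p_{Go}).
∂π/∂p_{Hop} = 156 − 4p_{Hop} + p_{Go} = 0 ⇒ p_{Hop} = 39 + 0.25p_{Go}.
At p_{Go} = 21: p_{Hop} = 39 + 0.25·21 = 44.25.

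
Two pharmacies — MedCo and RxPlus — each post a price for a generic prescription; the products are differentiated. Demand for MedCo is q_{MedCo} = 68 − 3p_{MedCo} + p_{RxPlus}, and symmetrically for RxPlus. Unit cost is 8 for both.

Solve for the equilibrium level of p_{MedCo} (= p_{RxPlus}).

18.4

MedCo's profit: π = (p_{MedCo} − 8)(68 − 3p_{MedCo} + p_{RxPlus}).
∂π/∂p_{MedCo} = 92 − 6p_{MedCo} + p_{RxPlus} = 0 ⇒ p_{MedCo} = 46/3 + (1/6)p_{RxPlus}.
The game is symmetric, so in equilibrium p_{RxPlus} = p_{MedCo}: the reaction function gives (5/6)p_{MedCo} = 46/3, hence p_{MedCo} = 18.4.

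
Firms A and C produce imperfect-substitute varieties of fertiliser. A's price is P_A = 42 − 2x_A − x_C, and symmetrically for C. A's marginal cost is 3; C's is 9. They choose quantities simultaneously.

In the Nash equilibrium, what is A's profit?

134.48

Firm A's profit: π = x_A(42 − 2x_A − x_C) − 3x_A.
∂π/∂x_A = 39 − 4x_A − x_C = 0 ⇒ x_A = 9.75 − 0.25x_C.
Similarly x_C = 8.25 − 0.25x_A.
Solving the two reaction functions simultaneously: (1 − (−0.25)(−0.25))x_A = 9.75 − 0.25·8.25, so 0.9375x_A = 7.6875 and x_A = 8.2.
Then x_C = 8.25 − 0.25·8.2 = 6.2.
P_A = 42 − 2·8.2 − 6.2 = 19.4.
Profit = (19.4 − 3)·8.2 = 134.48.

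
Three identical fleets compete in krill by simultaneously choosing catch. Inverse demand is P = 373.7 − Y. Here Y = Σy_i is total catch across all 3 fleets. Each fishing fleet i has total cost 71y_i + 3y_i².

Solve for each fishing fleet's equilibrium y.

30.27

A representative fishing fleet's profit is π_i = y_i(373.7 − Y) − 71y_i − 3y_i², with Y = y_i + Σ_{j≠i} y_j.
First-order condition: 302.7 − 8y_i − Σ_{j≠i} y_j = 0.
With identical fishing fleets, set every y_j = y: then 302.7 − 8y − 2y = 0, i.e. y = 302.7/10 = 30.27.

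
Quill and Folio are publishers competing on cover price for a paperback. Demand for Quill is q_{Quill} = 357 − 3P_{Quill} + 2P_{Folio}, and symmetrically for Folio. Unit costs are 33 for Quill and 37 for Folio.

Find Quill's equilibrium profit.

Quill's profit: π = (P_{Quill} − 33)(357 − 3P_{Quill} + 2P_{Folio}).
∂π/∂P_{Quill} = 456 − 6P_{Quill} + 2P_{Folio} = 0 ⇒ P_{Quill} = 76 + (1/3)P_{Folio}.
Similarly P_{Folio} = 78 + (1/3)P_{Quill}.
Plugging P_{Folio} into Quill's best response: P_{Quill} = 76 + (1/3)(78 + (1/3)P_{Quill}) ⇒ (8/9)P_{Quill} = 102, so P_{Quill} = 114.75.
Then P_{Folio} = 78 + (1/3)·114.75 = 116.25.
q_{Quill} = 357 − 3·114.75 + 2·116.25 = 245.25.
Profit = (114.75 − 33)·245.25 = 20049.1875.

20049.1875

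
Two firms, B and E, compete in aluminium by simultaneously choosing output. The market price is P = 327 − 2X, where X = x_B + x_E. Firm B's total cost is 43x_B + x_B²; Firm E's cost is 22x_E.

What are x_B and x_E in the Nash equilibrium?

Firm B's profit: π = x_B(327 − 2(x_B + x_E)) − 43x_B − x_B².
∂π/∂x_B = 284 − 6x_B − 2x_E = 0, so x_B = 142/3 − (1/3)x_E.
For E: ∂π/∂x_E = 305 − 4x_E − 2x_B = 0 ⇒ x_E = 76.25 − 0.5x_B.
Solving the two reaction functions simultaneously: (1 − (−1/3)(−0.5))x_B = 142/3 − (1/3)·76.25, so (5/6)x_B = 263/12 and x_B = 26.3.
Then x_E = 76.25 − 0.5·26.3 = 63.1.

26.3, 63.1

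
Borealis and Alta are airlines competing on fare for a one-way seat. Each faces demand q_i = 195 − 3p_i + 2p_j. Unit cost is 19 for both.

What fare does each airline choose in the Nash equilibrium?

Borealis's profit: π = (p_{Borealis} − 19)(195 − 3p_{Borealis} + 2p_{Alta}).
∂π/∂p_{Borealis} = 252 − 6p_{Borealis} + 2p_{Alta} = 0 ⇒ p_{Borealis} = 42 + (1/3)p_{Alta}.
Setting p_{Borealis} = p_{Alta} in the reaction function: p_{Borealis} = 42 + (1/3)p_{Borealis}, so p_{Borealis} = 42 / (2/3) = 63.

63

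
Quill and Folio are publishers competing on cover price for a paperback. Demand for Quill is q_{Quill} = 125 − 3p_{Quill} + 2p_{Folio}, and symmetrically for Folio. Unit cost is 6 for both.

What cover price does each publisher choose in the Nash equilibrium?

35.75

Quill's profit: π = (p_{Quill} − 6)(125 − 3p_{Quill} + 2p_{Folio}).
∂π/∂p_{Quill} = 143 − 6p_{Quill} + 2p_{Folio} = 0 ⇒ p_{Quill} = 143/6 + (1/3)p_{Folio}.
Setting p_{Quill} = p_{Folio} in the reaction function: p_{Quill} = 143/6 + (1/3)p_{Quill}, so p_{Quill} = (143/6) / (2/3) = 35.75.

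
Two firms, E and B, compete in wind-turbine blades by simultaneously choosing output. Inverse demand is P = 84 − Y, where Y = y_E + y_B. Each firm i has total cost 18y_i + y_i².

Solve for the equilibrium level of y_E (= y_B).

13.2

Firm E's profit: π = y_E(84 − (y_E + y_B)) − 18y_E − y_E².
∂π/∂y_E = 66 − 4y_E − y_B = 0, so y_E = 16.5 − 0.25y_B.
The game is symmetric, so in equilibrium y_B = y_E: the reaction function gives 1.25y_E = 16.5, hence y_E = 13.2.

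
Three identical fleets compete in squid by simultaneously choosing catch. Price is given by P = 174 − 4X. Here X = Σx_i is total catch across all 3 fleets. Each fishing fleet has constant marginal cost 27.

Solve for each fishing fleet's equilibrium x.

A representative fishing fleet's profit is π_i = x_i(174 − 4X) − 27x_i, with X = x_i + Σ_{j≠i} x_j.
First-order condition: 147 − 8x_i − 4Σ_{j≠i} x_j = 0.
In a symmetric equilibrium every fishing fleet chooses the same x, so Σ_{j≠i} x_j = 2x. The condition becomes 147 − 16x = 0, giving x = 147/16 = 9.1875.

9.1875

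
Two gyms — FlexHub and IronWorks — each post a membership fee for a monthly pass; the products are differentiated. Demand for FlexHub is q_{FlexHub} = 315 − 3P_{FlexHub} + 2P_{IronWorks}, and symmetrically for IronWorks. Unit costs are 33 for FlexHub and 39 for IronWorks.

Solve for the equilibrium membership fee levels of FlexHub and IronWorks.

104.625, 106.875

FlexHub's profit: π = (P_{FlexHub} − 33)(315 − 3P_{FlexHub} + 2P_{IronWorks}).
∂π/∂P_{FlexHub} = 414 − 6P_{FlexHub} + 2P_{IronWorks} = 0 ⇒ P_{FlexHub} = 69 + (1/3)P_{IronWorks}.
Similarly P_{IronWorks} = 72 + (1/3)P_{FlexHub}.
Solving the two reaction functions simultaneously: (1 − (1/3)(1/3))P_{FlexHub} = 69 + (1/3)·72, so (8/9)P_{FlexHub} = 93 and P_{FlexHub} = 104.625.
Then P_{IronWorks} = 72 + (1/3)·104.625 = 106.875.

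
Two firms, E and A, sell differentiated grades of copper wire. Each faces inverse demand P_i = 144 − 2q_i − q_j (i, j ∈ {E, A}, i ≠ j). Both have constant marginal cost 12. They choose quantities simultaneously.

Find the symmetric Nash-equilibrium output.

26.4

Firm E's profit: π = q_E(144 − 2q_E − q_A) − 12q_E.
∂π/∂q_E = 132 − 4q_E − q_A = 0 ⇒ q_E = 33 − 0.25q_A.
By symmetry q_A = q_E; substituting into the reaction function, 1.25q_E = 33 and q_E = 26.4.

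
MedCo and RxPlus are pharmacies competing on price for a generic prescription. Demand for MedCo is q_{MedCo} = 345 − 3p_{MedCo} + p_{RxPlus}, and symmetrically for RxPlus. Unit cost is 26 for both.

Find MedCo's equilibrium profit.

MedCo's profit: π = (p_{MedCo} − 26)(345 − 3p_{MedCo} + p_{RxPlus}).
∂π/∂p_{MedCo} = 423 − 6p_{MedCo} + p_{RxPlus} = 0 ⇒ p_{MedCo} = 70.5 + (1/6)p_{RxPlus}.
The game is symmetric, so in equilibrium p_{RxPlus} = p_{MedCo}: the reaction function gives (5/6)p_{MedCo} = 70.5, hence p_{MedCo} = 84.6.
q_{MedCo} = 345 − 3·84.6 + 84.6 = 175.8.
Profit = (84.6 − 26)·175.8 = 10301.88.

10301.88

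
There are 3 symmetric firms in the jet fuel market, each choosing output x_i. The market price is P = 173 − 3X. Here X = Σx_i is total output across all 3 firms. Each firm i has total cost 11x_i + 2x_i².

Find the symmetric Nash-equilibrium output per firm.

10.125

A representative firm's profit is π_i = x_i(173 − 3X) − 11x_i − 2x_i², with X = x_i + Σ_{j≠i} x_j.
First-order condition: 162 − 10x_i − 3Σ_{j≠i} x_j = 0.
With identical firms, set every x_j = x: then 162 − 10x − 6x = 0, i.e. x = 162/16 = 10.125.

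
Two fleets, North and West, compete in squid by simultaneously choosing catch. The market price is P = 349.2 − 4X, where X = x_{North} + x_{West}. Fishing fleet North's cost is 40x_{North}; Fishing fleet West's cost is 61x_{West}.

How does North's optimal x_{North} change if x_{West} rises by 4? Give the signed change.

Fishing fleet North's profit: π = x_{North}(349.2 − 4(x_{North} + x_{West})) − 40x_{North}.
∂π/∂x_{North} = 309.2 − 8x_{North} − 4x_{West} = 0, so x_{North} = 38.65 − 0.5x_{West}.
The reaction-function slope is −0.5, so a 4-unit rise in x_{West} moves x_{North} by −0.5 × 4 = −2. North's best response falls — the actions are strategic substitutes.

-2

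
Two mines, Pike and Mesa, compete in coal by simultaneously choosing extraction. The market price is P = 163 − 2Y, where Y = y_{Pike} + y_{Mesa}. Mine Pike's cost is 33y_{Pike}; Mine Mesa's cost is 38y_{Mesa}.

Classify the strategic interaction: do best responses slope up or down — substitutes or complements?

Mine Pike's profit: π = y_{Pike}(163 − 2(y_{Pike} + y_{Mesa})) − 33y_{Pike}.
∂π/∂y_{Pike} = 130 − 4y_{Pike} − 2y_{Mesa} = 0, so y_{Pike} = 32.5 − 0.5y_{Mesa}.
The best-response slope dy_{Pike}/dy_{Mesa} = −0.5 < 0: the reaction function is downward-sloping, so the choices are strategic substitutes.

strategic substitutes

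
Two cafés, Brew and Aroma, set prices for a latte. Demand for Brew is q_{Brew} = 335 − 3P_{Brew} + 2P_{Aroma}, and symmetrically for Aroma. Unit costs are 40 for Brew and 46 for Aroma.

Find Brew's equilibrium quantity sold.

Brew's profit: π = (P_{Brew} − 40)(335 − 3P_{Brew} + 2P_{Aroma}).
∂π/∂P_{Brew} = 455 − 6P_{Brew} + 2P_{Aroma} = 0 ⇒ P_{Brew} = 455/6 + (1/3)P_{Aroma}.
Similarly P_{Aroma} = 473/6 + (1/3)P_{Brew}.
Solving the two reaction functions simultaneously: (1 − (1/3)(1/3))P_{Brew} = 455/6 + (1/3)·(473/6), so (8/9)P_{Brew} = 919/9 and P_{Brew} = 114.875.
Then P_{Aroma} = 473/6 + (1/3)·114.875 = 117.125.
q_{Brew} = 335 − 3·114.875 + 2·117.125 = 224.625.

224.625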